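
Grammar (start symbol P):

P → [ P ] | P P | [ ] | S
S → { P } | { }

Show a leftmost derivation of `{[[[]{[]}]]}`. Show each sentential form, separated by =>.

P=>S=>{P}=>{[P]}=>{[[P]]}=>{[[PP]]}=>{[[[]P]]}=>{[[[]S]]}=>{[[[]{P}]]}=>{[[[]{[]}]]}

P => S   [P → S]
S => {P}   [S → { P }]
{P} => {[P]}   [P → [ P ]]
{[P]} => {[[P]]}   [P → [ P ]]
{[[P]]} => {[[PP]]}   [P → P P]
{[[PP]]} => {[[[]P]]}   [P → [ ]]
{[[[]P]]} => {[[[]S]]}   [P → S]
{[[[]S]]} => {[[[]{P}]]}   [S → { P }]
{[[[]{P}]]} => {[[[]{[]}]]}   [P → [ ]]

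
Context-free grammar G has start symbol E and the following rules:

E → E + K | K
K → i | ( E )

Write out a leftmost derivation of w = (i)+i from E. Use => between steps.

E => E+K => K+K => (E)+K => (K)+K => (i)+K => (i)+i

E => E+K   [E → E + K]
E+K => K+K   [E → K]
K+K => (E)+K   [K → ( E )]
(E)+K => (K)+K   [E → K]
(K)+K => (i)+K   [K → i]
(i)+K => (i)+i   [K → i]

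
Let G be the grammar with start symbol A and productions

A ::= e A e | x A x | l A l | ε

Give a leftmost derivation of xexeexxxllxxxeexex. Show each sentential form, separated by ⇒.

A ⇒ xAx   [A ::= x A x]
xAx ⇒ xeAex   [A ::= e A e]
xeAex ⇒ xexAxex   [A ::= x A x]
xexAxex ⇒ xexeAexex   [A ::= e A e]
xexeAexex ⇒ xexeeAeexex   [A ::= e A e]
xexeeAeexex ⇒ xexeexAxeexex   [A ::= x A x]
xexeexAxeexex ⇒ xexeexxAxxeexex   [A ::= x A x]
xexeexxAxxeexex ⇒ xexeexxxAxxxeexex   [A ::= x A x]
xexeexxxAxxxeexex ⇒ xexeexxxlAlxxxeexex   [A ::= l A l]
xexeexxxlAlxxxeexex ⇒ xexeexxxllxxxeexex   [A ::= ε]

A ⇒ xAx ⇒ xeAex ⇒ xexAxex ⇒ xexeAexex ⇒ xexeeAeexex ⇒ xexeexAxeexex ⇒ xexeexxAxxeexex ⇒ xexeexxxAxxxeexex ⇒ xexeexxxlAlxxxeexex ⇒ xexeexxxllxxxeexex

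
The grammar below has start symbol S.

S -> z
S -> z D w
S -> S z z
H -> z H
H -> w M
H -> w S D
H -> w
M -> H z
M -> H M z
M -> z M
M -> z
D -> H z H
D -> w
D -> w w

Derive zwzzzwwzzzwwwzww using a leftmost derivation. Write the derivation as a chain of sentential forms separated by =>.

S => zDw   [S -> z D w]
zDw => zHzHw   [D -> H z H]
zHzHw => zwSDzHw   [H -> w S D]
zwSDzHw => zwzDwDzHw   [S -> z D w]
zwzDwDzHw => zwzHzHwDzHw   [D -> H z H]
zwzHzHwDzHw => zwzzHzHwDzHw   [H -> z H]
zwzzHzHwDzHw => zwzzzHzHwDzHw   [H -> z H]
zwzzzHzHwDzHw => zwzzzwMzHwDzHw   [H -> w M]
zwzzzwMzHwDzHw => zwzzzwHMzzHwDzHw   [M -> H M z]
zwzzzwHMzzHwDzHw => zwzzzwwMzzHwDzHw   [H -> w]
zwzzzwwMzzHwDzHw => zwzzzwwzzzHwDzHw   [M -> z]
zwzzzwwzzzHwDzHw => zwzzzwwzzzwwDzHw   [H -> w]
zwzzzwwzzzwwDzHw => zwzzzwwzzzwwwzHw   [D -> w]
zwzzzwwzzzwwwzHw => zwzzzwwzzzwwwzww   [H -> w]

S => zDw => zHzHw => zwSDzHw => zwzDwDzHw => zwzHzHwDzHw => zwzzHzHwDzHw => zwzzzHzHwDzHw => zwzzzwMzHwDzHw => zwzzzwHMzzHwDzHw => zwzzzwwMzzHwDzHw => zwzzzwwzzzHwDzHw => zwzzzwwzzzwwDzHw => zwzzzwwzzzwwwzHw => zwzzzwwzzzwwwzww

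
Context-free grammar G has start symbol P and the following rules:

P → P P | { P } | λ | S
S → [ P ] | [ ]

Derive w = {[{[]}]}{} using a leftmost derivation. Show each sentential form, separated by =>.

P => PP   [P → P P]
PP => {P}P   [P → { P }]
{P}P => {S}P   [P → S]
{S}P => {[P]}P   [S → [ P ]]
{[P]}P => {[{P}]}P   [P → { P }]
{[{P}]}P => {[{S}]}P   [P → S]
{[{S}]}P => {[{[]}]}P   [S → [ ]]
{[{[]}]}P => {[{[]}]}{P}   [P → { P }]
{[{[]}]}{P} => {[{[]}]}{}   [P → λ]

P => PP => {P}P => {S}P => {[P]}P => {[{P}]}P => {[{S}]}P => {[{[]}]}P => {[{[]}]}{P} => {[{[]}]}{}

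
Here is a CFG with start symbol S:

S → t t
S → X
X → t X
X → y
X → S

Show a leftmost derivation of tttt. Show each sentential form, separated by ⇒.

S ⇒ X ⇒ tX ⇒ ttX ⇒ ttS ⇒ tttt

S ⇒ X   [S → X]
X ⇒ tX   [X → t X]
tX ⇒ ttX   [X → t X]
ttX ⇒ ttS   [X → S]
ttS ⇒ tttt   [S → t t]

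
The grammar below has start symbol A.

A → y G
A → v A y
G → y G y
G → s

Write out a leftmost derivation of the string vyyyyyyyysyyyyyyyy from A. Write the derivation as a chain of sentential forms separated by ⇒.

A ⇒ vAy ⇒ vyGy ⇒ vyyGyy ⇒ vyyyGyyy ⇒ vyyyyGyyyy ⇒ vyyyyyGyyyyy ⇒ vyyyyyyGyyyyyy ⇒ vyyyyyyyGyyyyyyy ⇒ vyyyyyyyyGyyyyyyyy ⇒ vyyyyyyyysyyyyyyyy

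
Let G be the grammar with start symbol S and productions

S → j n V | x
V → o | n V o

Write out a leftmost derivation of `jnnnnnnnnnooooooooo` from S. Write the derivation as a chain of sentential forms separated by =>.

S => jnV   [S → j n V]
jnV => jnnVo   [V → n V o]
jnnVo => jnnnVoo   [V → n V o]
jnnnVoo => jnnnnVooo   [V → n V o]
jnnnnVooo => jnnnnnVoooo   [V → n V o]
jnnnnnVoooo => jnnnnnnVooooo   [V → n V o]
jnnnnnnVooooo => jnnnnnnnVoooooo   [V → n V o]
jnnnnnnnVoooooo => jnnnnnnnnVooooooo   [V → n V o]
jnnnnnnnnVooooooo => jnnnnnnnnnVoooooooo   [V → n V o]
jnnnnnnnnnVoooooooo => jnnnnnnnnnooooooooo   [V → o]

S => jnV => jnnVo => jnnnVoo => jnnnnVooo => jnnnnnVoooo => jnnnnnnVooooo => jnnnnnnnVoooooo => jnnnnnnnnVooooooo => jnnnnnnnnnVoooooooo => jnnnnnnnnnooooooooo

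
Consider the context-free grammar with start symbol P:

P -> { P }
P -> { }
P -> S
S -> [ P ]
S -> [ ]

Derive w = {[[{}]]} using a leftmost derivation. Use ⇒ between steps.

P ⇒ {P} ⇒ {S} ⇒ {[P]} ⇒ {[S]} ⇒ {[[P]]} ⇒ {[[{}]]}

P ⇒ {P}   [P -> { P }]
{P} ⇒ {S}   [P -> S]
{S} ⇒ {[P]}   [S -> [ P ]]
{[P]} ⇒ {[S]}   [P -> S]
{[S]} ⇒ {[[P]]}   [S -> [ P ]]
{[[P]]} ⇒ {[[{}]]}   [P -> { }]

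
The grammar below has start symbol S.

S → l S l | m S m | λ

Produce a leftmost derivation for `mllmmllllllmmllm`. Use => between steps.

S => mSm   [S → m S m]
mSm => mlSlm   [S → l S l]
mlSlm => mllSllm   [S → l S l]
mllSllm => mllmSmllm   [S → m S m]
mllmSmllm => mllmmSmmllm   [S → m S m]
mllmmSmmllm => mllmmlSlmmllm   [S → l S l]
mllmmlSlmmllm => mllmmllSllmmllm   [S → l S l]
mllmmllSllmmllm => mllmmlllSlllmmllm   [S → l S l]
mllmmlllSlllmmllm => mllmmllllllmmllm   [S → λ]

S => mSm => mlSlm => mllSllm => mllmSmllm => mllmmSmmllm => mllmmlSlmmllm => mllmmllSllmmllm => mllmmlllSlllmmllm => mllmmllllllmmllm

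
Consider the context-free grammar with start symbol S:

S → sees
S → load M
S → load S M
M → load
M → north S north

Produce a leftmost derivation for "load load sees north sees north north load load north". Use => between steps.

S => load S M   [S → load S M]
load S M => load load S M M   [S → load S M]
load load S M M => load load sees M M   [S → sees]
load load sees M M => load load sees north S north M   [M → north S north]
load load sees north S north M => load load sees north sees north M   [S → sees]
load load sees north sees north M => load load sees north sees north north S north   [M → north S north]
load load sees north sees north north S north => load load sees north sees north north load M north   [S → load M]
load load sees north sees north north load M north => load load sees north sees north north load load north   [M → load]

S => load S M => load load S M M => load load sees M M => load load sees north S north M => load load sees north sees north M => load load sees north sees north north S north => load load sees north sees north north load M north => load load sees north sees north north load load north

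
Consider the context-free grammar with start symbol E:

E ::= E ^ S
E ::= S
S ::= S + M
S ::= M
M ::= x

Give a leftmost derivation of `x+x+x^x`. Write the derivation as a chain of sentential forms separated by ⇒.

E ⇒ E^S   [E ::= E ^ S]
E^S ⇒ S^S   [E ::= S]
S^S ⇒ S+M^S   [S ::= S + M]
S+M^S ⇒ S+M+M^S   [S ::= S + M]
S+M+M^S ⇒ M+M+M^S   [S ::= M]
M+M+M^S ⇒ x+M+M^S   [M ::= x]
x+M+M^S ⇒ x+x+M^S   [M ::= x]
x+x+M^S ⇒ x+x+x^S   [M ::= x]
x+x+x^S ⇒ x+x+x^M   [S ::= M]
x+x+x^M ⇒ x+x+x^x   [M ::= x]

E⇒E^S⇒S^S⇒S+M^S⇒S+M+M^S⇒M+M+M^S⇒x+M+M^S⇒x+x+M^S⇒x+x+x^S⇒x+x+x^M⇒x+x+x^x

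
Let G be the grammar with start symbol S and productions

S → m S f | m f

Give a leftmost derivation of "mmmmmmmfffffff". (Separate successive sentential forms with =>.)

S => mSf   [S → m S f]
mSf => mmSff   [S → m S f]
mmSff => mmmSfff   [S → m S f]
mmmSfff => mmmmSffff   [S → m S f]
mmmmSffff => mmmmmSfffff   [S → m S f]
mmmmmSfffff => mmmmmmSffffff   [S → m S f]
mmmmmmSffffff => mmmmmmmfffffff   [S → m f]

S=>mSf=>mmSff=>mmmSfff=>mmmmSffff=>mmmmmSfffff=>mmmmmmSffffff=>mmmmmmmfffffff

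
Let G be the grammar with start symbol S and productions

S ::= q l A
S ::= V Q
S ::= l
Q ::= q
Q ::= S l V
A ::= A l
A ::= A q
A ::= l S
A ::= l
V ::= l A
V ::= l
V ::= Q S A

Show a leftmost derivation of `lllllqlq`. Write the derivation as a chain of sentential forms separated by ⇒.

S⇒VQ⇒lAQ⇒lAlQ⇒lAqlQ⇒lAlqlQ⇒lAllqlQ⇒llSllqlQ⇒lllllqlQ⇒lllllqlq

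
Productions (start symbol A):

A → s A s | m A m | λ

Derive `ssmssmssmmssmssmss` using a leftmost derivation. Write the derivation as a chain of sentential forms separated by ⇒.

A ⇒ sAs ⇒ ssAss ⇒ ssmAmss ⇒ ssmsAsmss ⇒ ssmssAssmss ⇒ ssmssmAmssmss ⇒ ssmssmsAsmssmss ⇒ ssmssmssAssmssmss ⇒ ssmssmssmAmssmssmss ⇒ ssmssmssmmssmssmss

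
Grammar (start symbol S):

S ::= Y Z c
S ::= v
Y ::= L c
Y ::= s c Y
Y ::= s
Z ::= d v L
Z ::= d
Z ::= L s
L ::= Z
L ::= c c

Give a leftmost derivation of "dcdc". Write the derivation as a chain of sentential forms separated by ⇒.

S⇒YZc⇒LcZc⇒ZcZc⇒dcZc⇒dcdc

S ⇒ YZc   [S ::= Y Z c]
YZc ⇒ LcZc   [Y ::= L c]
LcZc ⇒ ZcZc   [L ::= Z]
ZcZc ⇒ dcZc   [Z ::= d]
dcZc ⇒ dcdc   [Z ::= d]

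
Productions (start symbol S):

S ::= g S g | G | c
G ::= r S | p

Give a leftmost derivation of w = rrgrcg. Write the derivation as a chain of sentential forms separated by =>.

S => G => rS => rG => rrS => rrgSg => rrgGg => rrgrSg => rrgrcg

S => G   [S ::= G]
G => rS   [G ::= r S]
rS => rG   [S ::= G]
rG => rrS   [G ::= r S]
rrS => rrgSg   [S ::= g S g]
rrgSg => rrgGg   [S ::= G]
rrgGg => rrgrSg   [G ::= r S]
rrgrSg => rrgrcg   [S ::= c]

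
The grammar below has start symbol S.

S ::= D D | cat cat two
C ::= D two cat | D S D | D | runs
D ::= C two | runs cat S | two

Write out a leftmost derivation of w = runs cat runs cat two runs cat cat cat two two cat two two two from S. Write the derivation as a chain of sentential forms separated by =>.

S => D D => runs cat S D => runs cat D D D => runs cat runs cat S D D => runs cat runs cat D D D D => runs cat runs cat two D D D => runs cat runs cat two C two D D => runs cat runs cat two D two cat two D D => runs cat runs cat two runs cat S two cat two D D => runs cat runs cat two runs cat cat cat two two cat two D D => runs cat runs cat two runs cat cat cat two two cat two two D => runs cat runs cat two runs cat cat cat two two cat two two two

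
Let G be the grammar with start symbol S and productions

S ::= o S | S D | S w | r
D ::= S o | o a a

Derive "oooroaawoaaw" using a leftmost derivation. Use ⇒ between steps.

S ⇒ oS ⇒ ooS ⇒ ooSw ⇒ ooSDw ⇒ oooSDw ⇒ oooSwDw ⇒ oooSDwDw ⇒ ooorDwDw ⇒ oooroaawDw ⇒ oooroaawoaaw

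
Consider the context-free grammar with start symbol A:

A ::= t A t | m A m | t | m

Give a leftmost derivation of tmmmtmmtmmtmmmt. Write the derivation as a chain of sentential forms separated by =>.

A=>tAt=>tmAmt=>tmmAmmt=>tmmmAmmmt=>tmmmtAtmmmt=>tmmmtmAmtmmmt=>tmmmtmmAmmtmmmt=>tmmmtmmtmmtmmmt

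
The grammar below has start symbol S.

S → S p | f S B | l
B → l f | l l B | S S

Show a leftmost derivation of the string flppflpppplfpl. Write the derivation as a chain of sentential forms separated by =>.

S => fSB => fSpB => fSppB => flppB => flppSS => flppSpS => flppfSBpS => flppfSpBpS => flppfSppBpS => flppfSpppBpS => flppfSppppBpS => flppflppppBpS => flppflpppplfpS => flppflpppplfpl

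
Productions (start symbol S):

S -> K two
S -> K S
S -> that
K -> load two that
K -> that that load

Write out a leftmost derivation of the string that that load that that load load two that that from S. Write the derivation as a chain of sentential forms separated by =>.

S => K S   [S -> K S]
K S => that that load S   [K -> that that load]
that that load S => that that load K S   [S -> K S]
that that load K S => that that load that that load S   [K -> that that load]
that that load that that load S => that that load that that load K S   [S -> K S]
that that load that that load K S => that that load that that load load two that S   [K -> load two that]
that that load that that load load two that S => that that load that that load load two that that   [S -> that]

S => K S => that that load S => that that load K S => that that load that that load S => that that load that that load K S => that that load that that load load two that S => that that load that that load load two that that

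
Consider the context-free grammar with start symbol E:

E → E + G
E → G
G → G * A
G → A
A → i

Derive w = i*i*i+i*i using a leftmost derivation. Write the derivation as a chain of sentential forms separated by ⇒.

E ⇒ E+G   [E → E + G]
E+G ⇒ G+G   [E → G]
G+G ⇒ G*A+G   [G → G * A]
G*A+G ⇒ G*A*A+G   [G → G * A]
G*A*A+G ⇒ A*A*A+G   [G → A]
A*A*A+G ⇒ i*A*A+G   [A → i]
i*A*A+G ⇒ i*i*A+G   [A → i]
i*i*A+G ⇒ i*i*i+G   [A → i]
i*i*i+G ⇒ i*i*i+G*A   [G → G * A]
i*i*i+G*A ⇒ i*i*i+A*A   [G → A]
i*i*i+A*A ⇒ i*i*i+i*A   [A → i]
i*i*i+i*A ⇒ i*i*i+i*i   [A → i]

E⇒E+G⇒G+G⇒G*A+G⇒G*A*A+G⇒A*A*A+G⇒i*A*A+G⇒i*i*A+G⇒i*i*i+G⇒i*i*i+G*A⇒i*i*i+A*A⇒i*i*i+i*A⇒i*i*i+i*i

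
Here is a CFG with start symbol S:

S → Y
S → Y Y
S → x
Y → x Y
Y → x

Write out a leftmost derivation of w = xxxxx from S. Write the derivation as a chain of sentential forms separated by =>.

S => YY   [S → Y Y]
YY => xYY   [Y → x Y]
xYY => xxYY   [Y → x Y]
xxYY => xxxYY   [Y → x Y]
xxxYY => xxxxY   [Y → x]
xxxxY => xxxxx   [Y → x]

S=>YY=>xYY=>xxYY=>xxxYY=>xxxxY=>xxxxx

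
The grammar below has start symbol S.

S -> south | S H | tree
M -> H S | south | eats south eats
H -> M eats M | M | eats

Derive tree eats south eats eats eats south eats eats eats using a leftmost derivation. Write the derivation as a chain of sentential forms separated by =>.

S => S H   [S -> S H]
S H => S H H   [S -> S H]
S H H => S H H H   [S -> S H]
S H H H => tree H H H   [S -> tree]
tree H H H => tree M eats M H H   [H -> M eats M]
tree M eats M H H => tree eats south eats eats M H H   [M -> eats south eats]
tree eats south eats eats M H H => tree eats south eats eats eats south eats H H   [M -> eats south eats]
tree eats south eats eats eats south eats H H => tree eats south eats eats eats south eats eats H   [H -> eats]
tree eats south eats eats eats south eats eats H => tree eats south eats eats eats south eats eats eats   [H -> eats]

S => S H => S H H => S H H H => tree H H H => tree M eats M H H => tree eats south eats eats M H H => tree eats south eats eats eats south eats H H => tree eats south eats eats eats south eats eats H => tree eats south eats eats eats south eats eats eats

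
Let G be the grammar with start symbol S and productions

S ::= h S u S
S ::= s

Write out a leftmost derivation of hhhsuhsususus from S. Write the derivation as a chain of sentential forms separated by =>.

S => hSuS   [S ::= h S u S]
hSuS => hhSuSuS   [S ::= h S u S]
hhSuSuS => hhhSuSuSuS   [S ::= h S u S]
hhhSuSuSuS => hhhsuSuSuS   [S ::= s]
hhhsuSuSuS => hhhsuhSuSuSuS   [S ::= h S u S]
hhhsuhSuSuSuS => hhhsuhsuSuSuS   [S ::= s]
hhhsuhsuSuSuS => hhhsuhsusuSuS   [S ::= s]
hhhsuhsusuSuS => hhhsuhsususuS   [S ::= s]
hhhsuhsususuS => hhhsuhsususus   [S ::= s]

S=>hSuS=>hhSuSuS=>hhhSuSuSuS=>hhhsuSuSuS=>hhhsuhSuSuSuS=>hhhsuhsuSuSuS=>hhhsuhsusuSuS=>hhhsuhsususuS=>hhhsuhsususus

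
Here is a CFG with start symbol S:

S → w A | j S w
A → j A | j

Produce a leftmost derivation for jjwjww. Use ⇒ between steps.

S ⇒ jSw   [S → j S w]
jSw ⇒ jjSww   [S → j S w]
jjSww ⇒ jjwAww   [S → w A]
jjwAww ⇒ jjwjww   [A → j]

S ⇒ jSw ⇒ jjSww ⇒ jjwAww ⇒ jjwjww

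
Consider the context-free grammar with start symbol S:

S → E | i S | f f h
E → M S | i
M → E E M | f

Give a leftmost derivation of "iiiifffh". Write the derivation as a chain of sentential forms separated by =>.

S => iS   [S → i S]
iS => iiS   [S → i S]
iiS => iiE   [S → E]
iiE => iiMS   [E → M S]
iiMS => iiEEMS   [M → E E M]
iiEEMS => iiiEMS   [E → i]
iiiEMS => iiiiMS   [E → i]
iiiiMS => iiiifS   [M → f]
iiiifS => iiiifffh   [S → f f h]

S=>iS=>iiS=>iiE=>iiMS=>iiEEMS=>iiiEMS=>iiiiMS=>iiiifS=>iiiifffh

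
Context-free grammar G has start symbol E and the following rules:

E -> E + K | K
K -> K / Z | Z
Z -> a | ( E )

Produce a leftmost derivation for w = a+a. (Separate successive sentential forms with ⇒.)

E ⇒ E+K   [E -> E + K]
E+K ⇒ K+K   [E -> K]
K+K ⇒ Z+K   [K -> Z]
Z+K ⇒ a+K   [Z -> a]
a+K ⇒ a+Z   [K -> Z]
a+Z ⇒ a+a   [Z -> a]

E ⇒ E+K ⇒ K+K ⇒ Z+K ⇒ a+K ⇒ a+Z ⇒ a+a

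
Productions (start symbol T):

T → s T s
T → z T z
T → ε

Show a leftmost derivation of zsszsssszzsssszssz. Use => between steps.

T=>zTz=>zsTsz=>zssTssz=>zsszTzssz=>zsszsTszssz=>zsszssTsszssz=>zsszsssTssszssz=>zsszssssTsssszssz=>zsszsssszTzsssszssz=>zsszsssszzsssszssz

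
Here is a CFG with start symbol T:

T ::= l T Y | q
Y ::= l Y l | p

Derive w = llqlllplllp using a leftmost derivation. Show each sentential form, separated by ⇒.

T ⇒ lTY ⇒ llTYY ⇒ llqYY ⇒ llqlYlY ⇒ llqllYllY ⇒ llqlllYlllY ⇒ llqlllplllY ⇒ llqlllplllp

T ⇒ lTY   [T ::= l T Y]
lTY ⇒ llTYY   [T ::= l T Y]
llTYY ⇒ llqYY   [T ::= q]
llqYY ⇒ llqlYlY   [Y ::= l Y l]
llqlYlY ⇒ llqllYllY   [Y ::= l Y l]
llqllYllY ⇒ llqlllYlllY   [Y ::= l Y l]
llqlllYlllY ⇒ llqlllplllY   [Y ::= p]
llqlllplllY ⇒ llqlllplllp   [Y ::= p]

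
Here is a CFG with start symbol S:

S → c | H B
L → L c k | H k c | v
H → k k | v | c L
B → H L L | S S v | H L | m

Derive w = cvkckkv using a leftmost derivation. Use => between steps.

S => HB => cLB => cHkcB => cvkcB => cvkcHL => cvkckkL => cvkckkv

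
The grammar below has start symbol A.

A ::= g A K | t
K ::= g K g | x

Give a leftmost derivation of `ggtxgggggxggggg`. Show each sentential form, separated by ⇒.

A ⇒ gAK   [A ::= g A K]
gAK ⇒ ggAKK   [A ::= g A K]
ggAKK ⇒ ggtKK   [A ::= t]
ggtKK ⇒ ggtxK   [K ::= x]
ggtxK ⇒ ggtxgKg   [K ::= g K g]
ggtxgKg ⇒ ggtxggKgg   [K ::= g K g]
ggtxggKgg ⇒ ggtxgggKggg   [K ::= g K g]
ggtxgggKggg ⇒ ggtxggggKgggg   [K ::= g K g]
ggtxggggKgggg ⇒ ggtxgggggKggggg   [K ::= g K g]
ggtxgggggKggggg ⇒ ggtxgggggxggggg   [K ::= x]

A ⇒ gAK ⇒ ggAKK ⇒ ggtKK ⇒ ggtxK ⇒ ggtxgKg ⇒ ggtxggKgg ⇒ ggtxgggKggg ⇒ ggtxggggKgggg ⇒ ggtxgggggKggggg ⇒ ggtxgggggxggggg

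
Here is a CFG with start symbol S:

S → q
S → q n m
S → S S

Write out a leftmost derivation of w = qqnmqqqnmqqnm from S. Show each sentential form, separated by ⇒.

S ⇒ SS ⇒ SSS ⇒ qSS ⇒ qSSS ⇒ qSSSS ⇒ qqnmSSS ⇒ qqnmqSS ⇒ qqnmqSSS ⇒ qqnmqSSSS ⇒ qqnmqqSSS ⇒ qqnmqqqnmSS ⇒ qqnmqqqnmqS ⇒ qqnmqqqnmqqnm

S ⇒ SS   [S → S S]
SS ⇒ SSS   [S → S S]
SSS ⇒ qSS   [S → q]
qSS ⇒ qSSS   [S → S S]
qSSS ⇒ qSSSS   [S → S S]
qSSSS ⇒ qqnmSSS   [S → q n m]
qqnmSSS ⇒ qqnmqSS   [S → q]
qqnmqSS ⇒ qqnmqSSS   [S → S S]
qqnmqSSS ⇒ qqnmqSSSS   [S → S S]
qqnmqSSSS ⇒ qqnmqqSSS   [S → q]
qqnmqqSSS ⇒ qqnmqqqnmSS   [S → q n m]
qqnmqqqnmSS ⇒ qqnmqqqnmqS   [S → q]
qqnmqqqnmqS ⇒ qqnmqqqnmqqnm   [S → q n m]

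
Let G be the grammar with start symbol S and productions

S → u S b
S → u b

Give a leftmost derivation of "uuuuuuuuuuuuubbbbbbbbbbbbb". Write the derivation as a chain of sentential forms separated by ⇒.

S ⇒ uSb ⇒ uuSbb ⇒ uuuSbbb ⇒ uuuuSbbbb ⇒ uuuuuSbbbbb ⇒ uuuuuuSbbbbbb ⇒ uuuuuuuSbbbbbbb ⇒ uuuuuuuuSbbbbbbbb ⇒ uuuuuuuuuSbbbbbbbbb ⇒ uuuuuuuuuuSbbbbbbbbbb ⇒ uuuuuuuuuuuSbbbbbbbbbbb ⇒ uuuuuuuuuuuuSbbbbbbbbbbbb ⇒ uuuuuuuuuuuuubbbbbbbbbbbbb

S ⇒ uSb   [S → u S b]
uSb ⇒ uuSbb   [S → u S b]
uuSbb ⇒ uuuSbbb   [S → u S b]
uuuSbbb ⇒ uuuuSbbbb   [S → u S b]
uuuuSbbbb ⇒ uuuuuSbbbbb   [S → u S b]
uuuuuSbbbbb ⇒ uuuuuuSbbbbbb   [S → u S b]
uuuuuuSbbbbbb ⇒ uuuuuuuSbbbbbbb   [S → u S b]
uuuuuuuSbbbbbbb ⇒ uuuuuuuuSbbbbbbbb   [S → u S b]
uuuuuuuuSbbbbbbbb ⇒ uuuuuuuuuSbbbbbbbbb   [S → u S b]
uuuuuuuuuSbbbbbbbbb ⇒ uuuuuuuuuuSbbbbbbbbbb   [S → u S b]
uuuuuuuuuuSbbbbbbbbbb ⇒ uuuuuuuuuuuSbbbbbbbbbbb   [S → u S b]
uuuuuuuuuuuSbbbbbbbbbbb ⇒ uuuuuuuuuuuuSbbbbbbbbbbbb   [S → u S b]
uuuuuuuuuuuuSbbbbbbbbbbbb ⇒ uuuuuuuuuuuuubbbbbbbbbbbbb   [S → u b]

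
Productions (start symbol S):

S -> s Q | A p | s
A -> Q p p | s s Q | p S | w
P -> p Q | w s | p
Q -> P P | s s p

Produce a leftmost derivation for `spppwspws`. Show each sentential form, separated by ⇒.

S ⇒ sQ   [S -> s Q]
sQ ⇒ sPP   [Q -> P P]
sPP ⇒ spQP   [P -> p Q]
spQP ⇒ spPPP   [Q -> P P]
spPPP ⇒ sppQPP   [P -> p Q]
sppQPP ⇒ sppPPPP   [Q -> P P]
sppPPPP ⇒ spppPPP   [P -> p]
spppPPP ⇒ spppwsPP   [P -> w s]
spppwsPP ⇒ spppwspP   [P -> p]
spppwspP ⇒ spppwspws   [P -> w s]

S ⇒ sQ ⇒ sPP ⇒ spQP ⇒ spPPP ⇒ sppQPP ⇒ sppPPPP ⇒ spppPPP ⇒ spppwsPP ⇒ spppwspP ⇒ spppwspws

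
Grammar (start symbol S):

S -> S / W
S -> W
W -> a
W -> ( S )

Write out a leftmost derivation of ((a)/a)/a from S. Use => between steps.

S => S/W   [S -> S / W]
S/W => W/W   [S -> W]
W/W => (S)/W   [W -> ( S )]
(S)/W => (S/W)/W   [S -> S / W]
(S/W)/W => (W/W)/W   [S -> W]
(W/W)/W => ((S)/W)/W   [W -> ( S )]
((S)/W)/W => ((W)/W)/W   [S -> W]
((W)/W)/W => ((a)/W)/W   [W -> a]
((a)/W)/W => ((a)/a)/W   [W -> a]
((a)/a)/W => ((a)/a)/a   [W -> a]

S=>S/W=>W/W=>(S)/W=>(S/W)/W=>(W/W)/W=>((S)/W)/W=>((W)/W)/W=>((a)/W)/W=>((a)/a)/W=>((a)/a)/a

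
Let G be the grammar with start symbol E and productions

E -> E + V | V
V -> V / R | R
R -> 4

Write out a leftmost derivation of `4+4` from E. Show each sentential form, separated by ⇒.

E⇒E+V⇒V+V⇒R+V⇒4+V⇒4+R⇒4+4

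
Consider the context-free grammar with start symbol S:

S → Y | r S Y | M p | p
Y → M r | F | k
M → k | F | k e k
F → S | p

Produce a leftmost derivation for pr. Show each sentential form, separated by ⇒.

S ⇒ Y ⇒ Mr ⇒ Fr ⇒ pr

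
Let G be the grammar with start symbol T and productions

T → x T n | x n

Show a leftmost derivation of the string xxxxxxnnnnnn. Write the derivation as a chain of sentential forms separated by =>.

T => xTn => xxTnn => xxxTnnn => xxxxTnnnn => xxxxxTnnnnn => xxxxxxnnnnnn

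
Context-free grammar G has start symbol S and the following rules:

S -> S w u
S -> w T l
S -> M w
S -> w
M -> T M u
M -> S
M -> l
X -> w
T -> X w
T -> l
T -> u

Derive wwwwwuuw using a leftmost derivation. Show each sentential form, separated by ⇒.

S⇒Mw⇒TMuw⇒XwMuw⇒wwMuw⇒wwTMuuw⇒wwXwMuuw⇒wwwwMuuw⇒wwwwSuuw⇒wwwwwuuw

S ⇒ Mw   [S -> M w]
Mw ⇒ TMuw   [M -> T M u]
TMuw ⇒ XwMuw   [T -> X w]
XwMuw ⇒ wwMuw   [X -> w]
wwMuw ⇒ wwTMuuw   [M -> T M u]
wwTMuuw ⇒ wwXwMuuw   [T -> X w]
wwXwMuuw ⇒ wwwwMuuw   [X -> w]
wwwwMuuw ⇒ wwwwSuuw   [M -> S]
wwwwSuuw ⇒ wwwwwuuw   [S -> w]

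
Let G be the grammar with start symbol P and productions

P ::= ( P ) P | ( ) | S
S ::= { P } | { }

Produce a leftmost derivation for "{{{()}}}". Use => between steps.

P => S   [P ::= S]
S => {P}   [S ::= { P }]
{P} => {S}   [P ::= S]
{S} => {{P}}   [S ::= { P }]
{{P}} => {{S}}   [P ::= S]
{{S}} => {{{P}}}   [S ::= { P }]
{{{P}}} => {{{()}}}   [P ::= ( )]

P=>S=>{P}=>{S}=>{{P}}=>{{S}}=>{{{P}}}=>{{{()}}}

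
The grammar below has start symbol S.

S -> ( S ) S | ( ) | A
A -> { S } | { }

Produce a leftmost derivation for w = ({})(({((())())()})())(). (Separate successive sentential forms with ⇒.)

S ⇒ (S)S   [S -> ( S ) S]
(S)S ⇒ (A)S   [S -> A]
(A)S ⇒ ({})S   [A -> { }]
({})S ⇒ ({})(S)S   [S -> ( S ) S]
({})(S)S ⇒ ({})((S)S)S   [S -> ( S ) S]
({})((S)S)S ⇒ ({})((A)S)S   [S -> A]
({})((A)S)S ⇒ ({})(({S})S)S   [A -> { S }]
({})(({S})S)S ⇒ ({})(({(S)S})S)S   [S -> ( S ) S]
({})(({(S)S})S)S ⇒ ({})(({((S)S)S})S)S   [S -> ( S ) S]
({})(({((S)S)S})S)S ⇒ ({})(({((())S)S})S)S   [S -> ( )]
({})(({((())S)S})S)S ⇒ ({})(({((())())S})S)S   [S -> ( )]
({})(({((())())S})S)S ⇒ ({})(({((())())()})S)S   [S -> ( )]
({})(({((())())()})S)S ⇒ ({})(({((())())()})())S   [S -> ( )]
({})(({((())())()})())S ⇒ ({})(({((())())()})())()   [S -> ( )]

S ⇒ (S)S ⇒ (A)S ⇒ ({})S ⇒ ({})(S)S ⇒ ({})((S)S)S ⇒ ({})((A)S)S ⇒ ({})(({S})S)S ⇒ ({})(({(S)S})S)S ⇒ ({})(({((S)S)S})S)S ⇒ ({})(({((())S)S})S)S ⇒ ({})(({((())())S})S)S ⇒ ({})(({((())())()})S)S ⇒ ({})(({((())())()})())S ⇒ ({})(({((())())()})())()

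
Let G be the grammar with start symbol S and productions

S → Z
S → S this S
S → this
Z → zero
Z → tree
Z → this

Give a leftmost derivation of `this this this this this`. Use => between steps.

S => S this S => Z this S => this this S => this this S this S => this this Z this S => this this this this S => this this this this this

S => S this S   [S → S this S]
S this S => Z this S   [S → Z]
Z this S => this this S   [Z → this]
this this S => this this S this S   [S → S this S]
this this S this S => this this Z this S   [S → Z]
this this Z this S => this this this this S   [Z → this]
this this this this S => this this this this this   [S → this]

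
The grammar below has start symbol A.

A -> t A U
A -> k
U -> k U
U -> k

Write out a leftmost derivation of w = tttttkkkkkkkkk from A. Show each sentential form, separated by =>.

A => tAU   [A -> t A U]
tAU => ttAUU   [A -> t A U]
ttAUU => tttAUUU   [A -> t A U]
tttAUUU => ttttAUUUU   [A -> t A U]
ttttAUUUU => tttttAUUUUU   [A -> t A U]
tttttAUUUUU => tttttkUUUUU   [A -> k]
tttttkUUUUU => tttttkkUUUUU   [U -> k U]
tttttkkUUUUU => tttttkkkUUUU   [U -> k]
tttttkkkUUUU => tttttkkkkUUU   [U -> k]
tttttkkkkUUU => tttttkkkkkUU   [U -> k]
tttttkkkkkUU => tttttkkkkkkUU   [U -> k U]
tttttkkkkkkUU => tttttkkkkkkkUU   [U -> k U]
tttttkkkkkkkUU => tttttkkkkkkkkU   [U -> k]
tttttkkkkkkkkU => tttttkkkkkkkkk   [U -> k]

A=>tAU=>ttAUU=>tttAUUU=>ttttAUUUU=>tttttAUUUUU=>tttttkUUUUU=>tttttkkUUUUU=>tttttkkkUUUU=>tttttkkkkUUU=>tttttkkkkkUU=>tttttkkkkkkUU=>tttttkkkkkkkUU=>tttttkkkkkkkkU=>tttttkkkkkkkkk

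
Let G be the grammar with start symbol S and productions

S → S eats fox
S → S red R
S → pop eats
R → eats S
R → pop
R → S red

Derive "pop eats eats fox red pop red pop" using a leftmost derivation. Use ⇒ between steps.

S ⇒ S red R   [S → S red R]
S red R ⇒ S red R red R   [S → S red R]
S red R red R ⇒ S eats fox red R red R   [S → S eats fox]
S eats fox red R red R ⇒ pop eats eats fox red R red R   [S → pop eats]
pop eats eats fox red R red R ⇒ pop eats eats fox red pop red R   [R → pop]
pop eats eats fox red pop red R ⇒ pop eats eats fox red pop red pop   [R → pop]

S ⇒ S red R ⇒ S red R red R ⇒ S eats fox red R red R ⇒ pop eats eats fox red R red R ⇒ pop eats eats fox red pop red R ⇒ pop eats eats fox red pop red pop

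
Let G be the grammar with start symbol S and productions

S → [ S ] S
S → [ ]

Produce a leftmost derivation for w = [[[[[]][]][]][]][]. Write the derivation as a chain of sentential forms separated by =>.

S => [S]S => [[S]S]S => [[[S]S]S]S => [[[[S]S]S]S]S => [[[[[]]S]S]S]S => [[[[[]][]]S]S]S => [[[[[]][]][]]S]S => [[[[[]][]][]][]]S => [[[[[]][]][]][]][]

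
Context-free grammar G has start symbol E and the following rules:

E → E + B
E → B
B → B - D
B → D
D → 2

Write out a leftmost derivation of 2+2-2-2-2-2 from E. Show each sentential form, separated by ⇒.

E⇒E+B⇒B+B⇒D+B⇒2+B⇒2+B-D⇒2+B-D-D⇒2+B-D-D-D⇒2+B-D-D-D-D⇒2+D-D-D-D-D⇒2+2-D-D-D-D⇒2+2-2-D-D-D⇒2+2-2-2-D-D⇒2+2-2-2-2-D⇒2+2-2-2-2-2

E ⇒ E+B   [E → E + B]
E+B ⇒ B+B   [E → B]
B+B ⇒ D+B   [B → D]
D+B ⇒ 2+B   [D → 2]
2+B ⇒ 2+B-D   [B → B - D]
2+B-D ⇒ 2+B-D-D   [B → B - D]
2+B-D-D ⇒ 2+B-D-D-D   [B → B - D]
2+B-D-D-D ⇒ 2+B-D-D-D-D   [B → B - D]
2+B-D-D-D-D ⇒ 2+D-D-D-D-D   [B → D]
2+D-D-D-D-D ⇒ 2+2-D-D-D-D   [D → 2]
2+2-D-D-D-D ⇒ 2+2-2-D-D-D   [D → 2]
2+2-2-D-D-D ⇒ 2+2-2-2-D-D   [D → 2]
2+2-2-2-D-D ⇒ 2+2-2-2-2-D   [D → 2]
2+2-2-2-2-D ⇒ 2+2-2-2-2-2   [D → 2]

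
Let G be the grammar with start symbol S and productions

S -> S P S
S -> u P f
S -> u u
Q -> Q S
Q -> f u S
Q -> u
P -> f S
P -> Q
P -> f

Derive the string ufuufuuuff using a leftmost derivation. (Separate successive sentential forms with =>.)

S => uPf   [S -> u P f]
uPf => uQf   [P -> Q]
uQf => ufuSf   [Q -> f u S]
ufuSf => ufuuPff   [S -> u P f]
ufuuPff => ufuuQff   [P -> Q]
ufuuQff => ufuufuSff   [Q -> f u S]
ufuufuSff => ufuufuuuff   [S -> u u]

S => uPf => uQf => ufuSf => ufuuPff => ufuuQff => ufuufuSff => ufuufuuuff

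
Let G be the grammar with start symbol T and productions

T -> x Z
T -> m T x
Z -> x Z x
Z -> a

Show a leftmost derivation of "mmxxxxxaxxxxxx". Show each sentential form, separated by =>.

T=>mTx=>mmTxx=>mmxZxx=>mmxxZxxx=>mmxxxZxxxx=>mmxxxxZxxxxx=>mmxxxxxZxxxxxx=>mmxxxxxaxxxxxx

T => mTx   [T -> m T x]
mTx => mmTxx   [T -> m T x]
mmTxx => mmxZxx   [T -> x Z]
mmxZxx => mmxxZxxx   [Z -> x Z x]
mmxxZxxx => mmxxxZxxxx   [Z -> x Z x]
mmxxxZxxxx => mmxxxxZxxxxx   [Z -> x Z x]
mmxxxxZxxxxx => mmxxxxxZxxxxxx   [Z -> x Z x]
mmxxxxxZxxxxxx => mmxxxxxaxxxxxx   [Z -> a]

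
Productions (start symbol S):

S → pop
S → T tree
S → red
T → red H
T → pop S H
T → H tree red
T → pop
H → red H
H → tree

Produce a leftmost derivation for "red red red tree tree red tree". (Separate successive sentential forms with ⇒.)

S ⇒ T tree   [S → T tree]
T tree ⇒ H tree red tree   [T → H tree red]
H tree red tree ⇒ red H tree red tree   [H → red H]
red H tree red tree ⇒ red red H tree red tree   [H → red H]
red red H tree red tree ⇒ red red red H tree red tree   [H → red H]
red red red H tree red tree ⇒ red red red tree tree red tree   [H → tree]

S ⇒ T tree ⇒ H tree red tree ⇒ red H tree red tree ⇒ red red H tree red tree ⇒ red red red H tree red tree ⇒ red red red tree tree red tree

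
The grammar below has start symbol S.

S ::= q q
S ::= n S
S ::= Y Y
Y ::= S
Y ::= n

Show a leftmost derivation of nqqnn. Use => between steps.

S => YY   [S ::= Y Y]
YY => nY   [Y ::= n]
nY => nS   [Y ::= S]
nS => nYY   [S ::= Y Y]
nYY => nSY   [Y ::= S]
nSY => nYYY   [S ::= Y Y]
nYYY => nSYY   [Y ::= S]
nSYY => nqqYY   [S ::= q q]
nqqYY => nqqnY   [Y ::= n]
nqqnY => nqqnn   [Y ::= n]

S => YY => nY => nS => nYY => nSY => nYYY => nSYY => nqqYY => nqqnY => nqqnn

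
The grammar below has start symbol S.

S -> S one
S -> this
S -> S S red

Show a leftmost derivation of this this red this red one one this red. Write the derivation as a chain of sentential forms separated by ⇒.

S ⇒ S S red ⇒ S one S red ⇒ S one one S red ⇒ S S red one one S red ⇒ S S red S red one one S red ⇒ this S red S red one one S red ⇒ this this red S red one one S red ⇒ this this red this red one one S red ⇒ this this red this red one one this red

S ⇒ S S red   [S -> S S red]
S S red ⇒ S one S red   [S -> S one]
S one S red ⇒ S one one S red   [S -> S one]
S one one S red ⇒ S S red one one S red   [S -> S S red]
S S red one one S red ⇒ S S red S red one one S red   [S -> S S red]
S S red S red one one S red ⇒ this S red S red one one S red   [S -> this]
this S red S red one one S red ⇒ this this red S red one one S red   [S -> this]
this this red S red one one S red ⇒ this this red this red one one S red   [S -> this]
this this red this red one one S red ⇒ this this red this red one one this red   [S -> this]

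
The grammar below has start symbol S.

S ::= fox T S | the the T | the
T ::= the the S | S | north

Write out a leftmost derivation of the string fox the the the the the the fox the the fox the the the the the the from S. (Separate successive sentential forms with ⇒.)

S ⇒ fox T S ⇒ fox the the S S ⇒ fox the the the the T S ⇒ fox the the the the the the S S ⇒ fox the the the the the the fox T S S ⇒ fox the the the the the the fox S S S ⇒ fox the the the the the the fox the the T S S ⇒ fox the the the the the the fox the the S S S ⇒ fox the the the the the the fox the the fox T S S S ⇒ fox the the the the the the fox the the fox the the S S S S ⇒ fox the the the the the the fox the the fox the the the S S S ⇒ fox the the the the the the fox the the fox the the the the S S ⇒ fox the the the the the the fox the the fox the the the the the S ⇒ fox the the the the the the fox the the fox the the the the the the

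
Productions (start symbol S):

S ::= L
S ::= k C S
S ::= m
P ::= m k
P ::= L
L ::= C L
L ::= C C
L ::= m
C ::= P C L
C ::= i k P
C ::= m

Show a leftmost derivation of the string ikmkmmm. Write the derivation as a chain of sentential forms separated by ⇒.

S ⇒ L ⇒ CC ⇒ ikPC ⇒ ikmkC ⇒ ikmkPCL ⇒ ikmkLCL ⇒ ikmkmCL ⇒ ikmkmmL ⇒ ikmkmmm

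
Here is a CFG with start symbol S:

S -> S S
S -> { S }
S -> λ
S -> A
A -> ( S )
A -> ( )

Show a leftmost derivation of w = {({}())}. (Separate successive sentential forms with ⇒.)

S ⇒ {S} ⇒ {A} ⇒ {(S)} ⇒ {(SS)} ⇒ {({S}S)} ⇒ {({}S)} ⇒ {({}A)} ⇒ {({}())}

S ⇒ {S}   [S -> { S }]
{S} ⇒ {A}   [S -> A]
{A} ⇒ {(S)}   [A -> ( S )]
{(S)} ⇒ {(SS)}   [S -> S S]
{(SS)} ⇒ {({S}S)}   [S -> { S }]
{({S}S)} ⇒ {({}S)}   [S -> λ]
{({}S)} ⇒ {({}A)}   [S -> A]
{({}A)} ⇒ {({}())}   [A -> ( )]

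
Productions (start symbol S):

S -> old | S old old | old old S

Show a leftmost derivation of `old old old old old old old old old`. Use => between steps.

S => S old old => S old old old old => old old S old old old old => old old old old S old old old old => old old old old old old old old old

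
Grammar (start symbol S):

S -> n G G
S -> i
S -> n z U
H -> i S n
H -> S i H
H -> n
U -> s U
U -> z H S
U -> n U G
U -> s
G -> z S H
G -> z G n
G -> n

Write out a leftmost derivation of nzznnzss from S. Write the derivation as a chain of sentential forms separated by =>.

S => nzU => nzzHS => nzznS => nzznnzU => nzznnzsU => nzznnzss

S => nzU   [S -> n z U]
nzU => nzzHS   [U -> z H S]
nzzHS => nzznS   [H -> n]
nzznS => nzznnzU   [S -> n z U]
nzznnzU => nzznnzsU   [U -> s U]
nzznnzsU => nzznnzss   [U -> s]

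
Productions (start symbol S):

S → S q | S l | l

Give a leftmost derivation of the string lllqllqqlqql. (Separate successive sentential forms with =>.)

S => Sl => Sql => Sqql => Slqql => Sqlqql => Sqqlqql => Slqqlqql => Sllqqlqql => Sqllqqlqql => Slqllqqlqql => Sllqllqqlqql => lllqllqqlqql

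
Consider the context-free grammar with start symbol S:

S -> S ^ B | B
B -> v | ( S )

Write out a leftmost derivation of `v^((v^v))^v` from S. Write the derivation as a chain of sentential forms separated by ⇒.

S ⇒ S^B   [S -> S ^ B]
S^B ⇒ S^B^B   [S -> S ^ B]
S^B^B ⇒ B^B^B   [S -> B]
B^B^B ⇒ v^B^B   [B -> v]
v^B^B ⇒ v^(S)^B   [B -> ( S )]
v^(S)^B ⇒ v^(B)^B   [S -> B]
v^(B)^B ⇒ v^((S))^B   [B -> ( S )]
v^((S))^B ⇒ v^((S^B))^B   [S -> S ^ B]
v^((S^B))^B ⇒ v^((B^B))^B   [S -> B]
v^((B^B))^B ⇒ v^((v^B))^B   [B -> v]
v^((v^B))^B ⇒ v^((v^v))^B   [B -> v]
v^((v^v))^B ⇒ v^((v^v))^v   [B -> v]

S ⇒ S^B ⇒ S^B^B ⇒ B^B^B ⇒ v^B^B ⇒ v^(S)^B ⇒ v^(B)^B ⇒ v^((S))^B ⇒ v^((S^B))^B ⇒ v^((B^B))^B ⇒ v^((v^B))^B ⇒ v^((v^v))^B ⇒ v^((v^v))^v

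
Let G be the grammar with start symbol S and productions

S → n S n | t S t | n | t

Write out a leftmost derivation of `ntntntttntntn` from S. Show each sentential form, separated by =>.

S => nSn   [S → n S n]
nSn => ntStn   [S → t S t]
ntStn => ntnSntn   [S → n S n]
ntnSntn => ntntStntn   [S → t S t]
ntntStntn => ntntnSntntn   [S → n S n]
ntntnSntntn => ntntntStntntn   [S → t S t]
ntntntStntntn => ntntntttntntn   [S → t]

S => nSn => ntStn => ntnSntn => ntntStntn => ntntnSntntn => ntntntStntntn => ntntntttntntn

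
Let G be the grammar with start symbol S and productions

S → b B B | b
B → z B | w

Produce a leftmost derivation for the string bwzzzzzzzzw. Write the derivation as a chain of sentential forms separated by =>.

S => bBB   [S → b B B]
bBB => bwB   [B → w]
bwB => bwzB   [B → z B]
bwzB => bwzzB   [B → z B]
bwzzB => bwzzzB   [B → z B]
bwzzzB => bwzzzzB   [B → z B]
bwzzzzB => bwzzzzzB   [B → z B]
bwzzzzzB => bwzzzzzzB   [B → z B]
bwzzzzzzB => bwzzzzzzzB   [B → z B]
bwzzzzzzzB => bwzzzzzzzzB   [B → z B]
bwzzzzzzzzB => bwzzzzzzzzw   [B → w]

S=>bBB=>bwB=>bwzB=>bwzzB=>bwzzzB=>bwzzzzB=>bwzzzzzB=>bwzzzzzzB=>bwzzzzzzzB=>bwzzzzzzzzB=>bwzzzzzzzzw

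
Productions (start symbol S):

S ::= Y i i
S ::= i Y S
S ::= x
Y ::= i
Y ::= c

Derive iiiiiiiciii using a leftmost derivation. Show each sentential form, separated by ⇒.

S ⇒ iYS ⇒ iiS ⇒ iiiYS ⇒ iiiiS ⇒ iiiiiYS ⇒ iiiiiiS ⇒ iiiiiiiYS ⇒ iiiiiiicS ⇒ iiiiiiicYii ⇒ iiiiiiiciii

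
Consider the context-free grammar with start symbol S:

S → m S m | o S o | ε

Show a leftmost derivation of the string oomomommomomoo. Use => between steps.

S=>oSo=>ooSoo=>oomSmoo=>oomoSomoo=>oomomSmomoo=>oomomoSomomoo=>oomomomSmomomoo=>oomomommomomoo

S => oSo   [S → o S o]
oSo => ooSoo   [S → o S o]
ooSoo => oomSmoo   [S → m S m]
oomSmoo => oomoSomoo   [S → o S o]
oomoSomoo => oomomSmomoo   [S → m S m]
oomomSmomoo => oomomoSomomoo   [S → o S o]
oomomoSomomoo => oomomomSmomomoo   [S → m S m]
oomomomSmomomoo => oomomommomomoo   [S → ε]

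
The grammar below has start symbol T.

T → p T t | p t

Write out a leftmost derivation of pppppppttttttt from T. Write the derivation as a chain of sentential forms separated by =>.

T => pTt => ppTtt => pppTttt => ppppTtttt => pppppTttttt => ppppppTtttttt => pppppppttttttt

T => pTt   [T → p T t]
pTt => ppTtt   [T → p T t]
ppTtt => pppTttt   [T → p T t]
pppTttt => ppppTtttt   [T → p T t]
ppppTtttt => pppppTttttt   [T → p T t]
pppppTttttt => ppppppTtttttt   [T → p T t]
ppppppTtttttt => pppppppttttttt   [T → p t]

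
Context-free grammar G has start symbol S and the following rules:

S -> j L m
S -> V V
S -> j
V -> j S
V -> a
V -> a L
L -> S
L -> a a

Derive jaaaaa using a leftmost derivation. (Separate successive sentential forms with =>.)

S => VV => jSV => jVVV => jaLVV => jaSVV => jaVVVV => jaaVVV => jaaaVV => jaaaaV => jaaaaa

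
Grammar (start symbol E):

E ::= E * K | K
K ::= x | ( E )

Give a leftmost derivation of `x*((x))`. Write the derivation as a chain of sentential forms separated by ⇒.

E ⇒ E*K ⇒ K*K ⇒ x*K ⇒ x*(E) ⇒ x*(K) ⇒ x*((E)) ⇒ x*((K)) ⇒ x*((x))

E ⇒ E*K   [E ::= E * K]
E*K ⇒ K*K   [E ::= K]
K*K ⇒ x*K   [K ::= x]
x*K ⇒ x*(E)   [K ::= ( E )]
x*(E) ⇒ x*(K)   [E ::= K]
x*(K) ⇒ x*((E))   [K ::= ( E )]
x*((E)) ⇒ x*((K))   [E ::= K]
x*((K)) ⇒ x*((x))   [K ::= x]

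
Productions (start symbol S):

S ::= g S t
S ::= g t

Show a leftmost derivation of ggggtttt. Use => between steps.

S => gSt => ggStt => gggSttt => ggggtttt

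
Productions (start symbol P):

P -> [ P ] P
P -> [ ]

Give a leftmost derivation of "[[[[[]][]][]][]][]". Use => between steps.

P => [P]P => [[P]P]P => [[[P]P]P]P => [[[[P]P]P]P]P => [[[[[]]P]P]P]P => [[[[[]][]]P]P]P => [[[[[]][]][]]P]P => [[[[[]][]][]][]]P => [[[[[]][]][]][]][]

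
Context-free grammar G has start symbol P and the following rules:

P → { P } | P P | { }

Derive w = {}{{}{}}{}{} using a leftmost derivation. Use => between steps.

P=>PP=>PPP=>{}PP=>{}PPP=>{}{P}PP=>{}{PP}PP=>{}{{}P}PP=>{}{{}{}}PP=>{}{{}{}}{}P=>{}{{}{}}{}{}

P => PP   [P → P P]
PP => PPP   [P → P P]
PPP => {}PP   [P → { }]
{}PP => {}PPP   [P → P P]
{}PPP => {}{P}PP   [P → { P }]
{}{P}PP => {}{PP}PP   [P → P P]
{}{PP}PP => {}{{}P}PP   [P → { }]
{}{{}P}PP => {}{{}{}}PP   [P → { }]
{}{{}{}}PP => {}{{}{}}{}P   [P → { }]
{}{{}{}}{}P => {}{{}{}}{}{}   [P → { }]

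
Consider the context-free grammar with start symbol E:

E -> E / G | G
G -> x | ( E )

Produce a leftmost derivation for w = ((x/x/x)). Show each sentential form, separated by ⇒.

E ⇒ G ⇒ (E) ⇒ (G) ⇒ ((E)) ⇒ ((E/G)) ⇒ ((E/G/G)) ⇒ ((G/G/G)) ⇒ ((x/G/G)) ⇒ ((x/x/G)) ⇒ ((x/x/x))

E ⇒ G   [E -> G]
G ⇒ (E)   [G -> ( E )]
(E) ⇒ (G)   [E -> G]
(G) ⇒ ((E))   [G -> ( E )]
((E)) ⇒ ((E/G))   [E -> E / G]
((E/G)) ⇒ ((E/G/G))   [E -> E / G]
((E/G/G)) ⇒ ((G/G/G))   [E -> G]
((G/G/G)) ⇒ ((x/G/G))   [G -> x]
((x/G/G)) ⇒ ((x/x/G))   [G -> x]
((x/x/G)) ⇒ ((x/x/x))   [G -> x]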